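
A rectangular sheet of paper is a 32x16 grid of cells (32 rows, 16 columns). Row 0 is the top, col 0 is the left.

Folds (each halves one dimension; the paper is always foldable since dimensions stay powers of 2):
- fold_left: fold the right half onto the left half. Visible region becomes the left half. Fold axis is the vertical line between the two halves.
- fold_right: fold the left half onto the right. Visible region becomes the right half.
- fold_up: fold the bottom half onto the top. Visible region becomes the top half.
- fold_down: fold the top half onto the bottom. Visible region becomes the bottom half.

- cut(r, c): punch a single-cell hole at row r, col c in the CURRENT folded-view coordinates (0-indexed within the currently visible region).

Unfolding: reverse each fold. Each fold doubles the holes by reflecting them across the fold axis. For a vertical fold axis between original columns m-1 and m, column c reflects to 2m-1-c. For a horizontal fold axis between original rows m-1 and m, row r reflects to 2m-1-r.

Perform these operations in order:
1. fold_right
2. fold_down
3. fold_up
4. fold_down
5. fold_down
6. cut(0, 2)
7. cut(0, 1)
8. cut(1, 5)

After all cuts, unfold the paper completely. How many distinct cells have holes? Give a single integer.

Answer: 96

Derivation:
Op 1 fold_right: fold axis v@8; visible region now rows[0,32) x cols[8,16) = 32x8
Op 2 fold_down: fold axis h@16; visible region now rows[16,32) x cols[8,16) = 16x8
Op 3 fold_up: fold axis h@24; visible region now rows[16,24) x cols[8,16) = 8x8
Op 4 fold_down: fold axis h@20; visible region now rows[20,24) x cols[8,16) = 4x8
Op 5 fold_down: fold axis h@22; visible region now rows[22,24) x cols[8,16) = 2x8
Op 6 cut(0, 2): punch at orig (22,10); cuts so far [(22, 10)]; region rows[22,24) x cols[8,16) = 2x8
Op 7 cut(0, 1): punch at orig (22,9); cuts so far [(22, 9), (22, 10)]; region rows[22,24) x cols[8,16) = 2x8
Op 8 cut(1, 5): punch at orig (23,13); cuts so far [(22, 9), (22, 10), (23, 13)]; region rows[22,24) x cols[8,16) = 2x8
Unfold 1 (reflect across h@22): 6 holes -> [(20, 13), (21, 9), (21, 10), (22, 9), (22, 10), (23, 13)]
Unfold 2 (reflect across h@20): 12 holes -> [(16, 13), (17, 9), (17, 10), (18, 9), (18, 10), (19, 13), (20, 13), (21, 9), (21, 10), (22, 9), (22, 10), (23, 13)]
Unfold 3 (reflect across h@24): 24 holes -> [(16, 13), (17, 9), (17, 10), (18, 9), (18, 10), (19, 13), (20, 13), (21, 9), (21, 10), (22, 9), (22, 10), (23, 13), (24, 13), (25, 9), (25, 10), (26, 9), (26, 10), (27, 13), (28, 13), (29, 9), (29, 10), (30, 9), (30, 10), (31, 13)]
Unfold 4 (reflect across h@16): 48 holes -> [(0, 13), (1, 9), (1, 10), (2, 9), (2, 10), (3, 13), (4, 13), (5, 9), (5, 10), (6, 9), (6, 10), (7, 13), (8, 13), (9, 9), (9, 10), (10, 9), (10, 10), (11, 13), (12, 13), (13, 9), (13, 10), (14, 9), (14, 10), (15, 13), (16, 13), (17, 9), (17, 10), (18, 9), (18, 10), (19, 13), (20, 13), (21, 9), (21, 10), (22, 9), (22, 10), (23, 13), (24, 13), (25, 9), (25, 10), (26, 9), (26, 10), (27, 13), (28, 13), (29, 9), (29, 10), (30, 9), (30, 10), (31, 13)]
Unfold 5 (reflect across v@8): 96 holes -> [(0, 2), (0, 13), (1, 5), (1, 6), (1, 9), (1, 10), (2, 5), (2, 6), (2, 9), (2, 10), (3, 2), (3, 13), (4, 2), (4, 13), (5, 5), (5, 6), (5, 9), (5, 10), (6, 5), (6, 6), (6, 9), (6, 10), (7, 2), (7, 13), (8, 2), (8, 13), (9, 5), (9, 6), (9, 9), (9, 10), (10, 5), (10, 6), (10, 9), (10, 10), (11, 2), (11, 13), (12, 2), (12, 13), (13, 5), (13, 6), (13, 9), (13, 10), (14, 5), (14, 6), (14, 9), (14, 10), (15, 2), (15, 13), (16, 2), (16, 13), (17, 5), (17, 6), (17, 9), (17, 10), (18, 5), (18, 6), (18, 9), (18, 10), (19, 2), (19, 13), (20, 2), (20, 13), (21, 5), (21, 6), (21, 9), (21, 10), (22, 5), (22, 6), (22, 9), (22, 10), (23, 2), (23, 13), (24, 2), (24, 13), (25, 5), (25, 6), (25, 9), (25, 10), (26, 5), (26, 6), (26, 9), (26, 10), (27, 2), (27, 13), (28, 2), (28, 13), (29, 5), (29, 6), (29, 9), (29, 10), (30, 5), (30, 6), (30, 9), (30, 10), (31, 2), (31, 13)]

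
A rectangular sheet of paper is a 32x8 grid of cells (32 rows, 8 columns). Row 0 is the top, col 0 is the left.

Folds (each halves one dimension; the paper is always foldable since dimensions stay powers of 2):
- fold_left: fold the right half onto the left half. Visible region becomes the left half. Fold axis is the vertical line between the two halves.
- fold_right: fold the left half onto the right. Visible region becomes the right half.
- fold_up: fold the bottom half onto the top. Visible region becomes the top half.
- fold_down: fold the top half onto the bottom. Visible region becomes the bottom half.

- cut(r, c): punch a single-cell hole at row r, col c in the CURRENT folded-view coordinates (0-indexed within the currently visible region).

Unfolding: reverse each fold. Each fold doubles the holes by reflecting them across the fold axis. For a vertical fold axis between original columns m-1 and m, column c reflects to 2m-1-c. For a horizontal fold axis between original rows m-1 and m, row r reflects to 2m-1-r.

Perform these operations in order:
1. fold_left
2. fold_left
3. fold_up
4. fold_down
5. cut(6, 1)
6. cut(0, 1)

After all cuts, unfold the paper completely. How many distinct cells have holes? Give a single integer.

Op 1 fold_left: fold axis v@4; visible region now rows[0,32) x cols[0,4) = 32x4
Op 2 fold_left: fold axis v@2; visible region now rows[0,32) x cols[0,2) = 32x2
Op 3 fold_up: fold axis h@16; visible region now rows[0,16) x cols[0,2) = 16x2
Op 4 fold_down: fold axis h@8; visible region now rows[8,16) x cols[0,2) = 8x2
Op 5 cut(6, 1): punch at orig (14,1); cuts so far [(14, 1)]; region rows[8,16) x cols[0,2) = 8x2
Op 6 cut(0, 1): punch at orig (8,1); cuts so far [(8, 1), (14, 1)]; region rows[8,16) x cols[0,2) = 8x2
Unfold 1 (reflect across h@8): 4 holes -> [(1, 1), (7, 1), (8, 1), (14, 1)]
Unfold 2 (reflect across h@16): 8 holes -> [(1, 1), (7, 1), (8, 1), (14, 1), (17, 1), (23, 1), (24, 1), (30, 1)]
Unfold 3 (reflect across v@2): 16 holes -> [(1, 1), (1, 2), (7, 1), (7, 2), (8, 1), (8, 2), (14, 1), (14, 2), (17, 1), (17, 2), (23, 1), (23, 2), (24, 1), (24, 2), (30, 1), (30, 2)]
Unfold 4 (reflect across v@4): 32 holes -> [(1, 1), (1, 2), (1, 5), (1, 6), (7, 1), (7, 2), (7, 5), (7, 6), (8, 1), (8, 2), (8, 5), (8, 6), (14, 1), (14, 2), (14, 5), (14, 6), (17, 1), (17, 2), (17, 5), (17, 6), (23, 1), (23, 2), (23, 5), (23, 6), (24, 1), (24, 2), (24, 5), (24, 6), (30, 1), (30, 2), (30, 5), (30, 6)]

Answer: 32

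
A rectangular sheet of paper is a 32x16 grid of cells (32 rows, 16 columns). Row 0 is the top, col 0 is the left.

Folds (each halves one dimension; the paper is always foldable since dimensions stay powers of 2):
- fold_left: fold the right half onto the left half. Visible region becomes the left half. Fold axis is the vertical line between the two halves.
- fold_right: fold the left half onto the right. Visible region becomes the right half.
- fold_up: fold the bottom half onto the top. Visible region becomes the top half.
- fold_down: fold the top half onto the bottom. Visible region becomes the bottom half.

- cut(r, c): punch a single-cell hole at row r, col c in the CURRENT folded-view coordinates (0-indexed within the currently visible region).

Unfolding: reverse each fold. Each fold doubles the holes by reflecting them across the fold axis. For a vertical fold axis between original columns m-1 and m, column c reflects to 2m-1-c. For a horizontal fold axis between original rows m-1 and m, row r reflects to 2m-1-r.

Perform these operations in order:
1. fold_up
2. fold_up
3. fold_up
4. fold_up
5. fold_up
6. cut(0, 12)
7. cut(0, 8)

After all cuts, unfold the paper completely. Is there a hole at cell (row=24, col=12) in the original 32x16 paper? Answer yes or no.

Answer: yes

Derivation:
Op 1 fold_up: fold axis h@16; visible region now rows[0,16) x cols[0,16) = 16x16
Op 2 fold_up: fold axis h@8; visible region now rows[0,8) x cols[0,16) = 8x16
Op 3 fold_up: fold axis h@4; visible region now rows[0,4) x cols[0,16) = 4x16
Op 4 fold_up: fold axis h@2; visible region now rows[0,2) x cols[0,16) = 2x16
Op 5 fold_up: fold axis h@1; visible region now rows[0,1) x cols[0,16) = 1x16
Op 6 cut(0, 12): punch at orig (0,12); cuts so far [(0, 12)]; region rows[0,1) x cols[0,16) = 1x16
Op 7 cut(0, 8): punch at orig (0,8); cuts so far [(0, 8), (0, 12)]; region rows[0,1) x cols[0,16) = 1x16
Unfold 1 (reflect across h@1): 4 holes -> [(0, 8), (0, 12), (1, 8), (1, 12)]
Unfold 2 (reflect across h@2): 8 holes -> [(0, 8), (0, 12), (1, 8), (1, 12), (2, 8), (2, 12), (3, 8), (3, 12)]
Unfold 3 (reflect across h@4): 16 holes -> [(0, 8), (0, 12), (1, 8), (1, 12), (2, 8), (2, 12), (3, 8), (3, 12), (4, 8), (4, 12), (5, 8), (5, 12), (6, 8), (6, 12), (7, 8), (7, 12)]
Unfold 4 (reflect across h@8): 32 holes -> [(0, 8), (0, 12), (1, 8), (1, 12), (2, 8), (2, 12), (3, 8), (3, 12), (4, 8), (4, 12), (5, 8), (5, 12), (6, 8), (6, 12), (7, 8), (7, 12), (8, 8), (8, 12), (9, 8), (9, 12), (10, 8), (10, 12), (11, 8), (11, 12), (12, 8), (12, 12), (13, 8), (13, 12), (14, 8), (14, 12), (15, 8), (15, 12)]
Unfold 5 (reflect across h@16): 64 holes -> [(0, 8), (0, 12), (1, 8), (1, 12), (2, 8), (2, 12), (3, 8), (3, 12), (4, 8), (4, 12), (5, 8), (5, 12), (6, 8), (6, 12), (7, 8), (7, 12), (8, 8), (8, 12), (9, 8), (9, 12), (10, 8), (10, 12), (11, 8), (11, 12), (12, 8), (12, 12), (13, 8), (13, 12), (14, 8), (14, 12), (15, 8), (15, 12), (16, 8), (16, 12), (17, 8), (17, 12), (18, 8), (18, 12), (19, 8), (19, 12), (20, 8), (20, 12), (21, 8), (21, 12), (22, 8), (22, 12), (23, 8), (23, 12), (24, 8), (24, 12), (25, 8), (25, 12), (26, 8), (26, 12), (27, 8), (27, 12), (28, 8), (28, 12), (29, 8), (29, 12), (30, 8), (30, 12), (31, 8), (31, 12)]
Holes: [(0, 8), (0, 12), (1, 8), (1, 12), (2, 8), (2, 12), (3, 8), (3, 12), (4, 8), (4, 12), (5, 8), (5, 12), (6, 8), (6, 12), (7, 8), (7, 12), (8, 8), (8, 12), (9, 8), (9, 12), (10, 8), (10, 12), (11, 8), (11, 12), (12, 8), (12, 12), (13, 8), (13, 12), (14, 8), (14, 12), (15, 8), (15, 12), (16, 8), (16, 12), (17, 8), (17, 12), (18, 8), (18, 12), (19, 8), (19, 12), (20, 8), (20, 12), (21, 8), (21, 12), (22, 8), (22, 12), (23, 8), (23, 12), (24, 8), (24, 12), (25, 8), (25, 12), (26, 8), (26, 12), (27, 8), (27, 12), (28, 8), (28, 12), (29, 8), (29, 12), (30, 8), (30, 12), (31, 8), (31, 12)]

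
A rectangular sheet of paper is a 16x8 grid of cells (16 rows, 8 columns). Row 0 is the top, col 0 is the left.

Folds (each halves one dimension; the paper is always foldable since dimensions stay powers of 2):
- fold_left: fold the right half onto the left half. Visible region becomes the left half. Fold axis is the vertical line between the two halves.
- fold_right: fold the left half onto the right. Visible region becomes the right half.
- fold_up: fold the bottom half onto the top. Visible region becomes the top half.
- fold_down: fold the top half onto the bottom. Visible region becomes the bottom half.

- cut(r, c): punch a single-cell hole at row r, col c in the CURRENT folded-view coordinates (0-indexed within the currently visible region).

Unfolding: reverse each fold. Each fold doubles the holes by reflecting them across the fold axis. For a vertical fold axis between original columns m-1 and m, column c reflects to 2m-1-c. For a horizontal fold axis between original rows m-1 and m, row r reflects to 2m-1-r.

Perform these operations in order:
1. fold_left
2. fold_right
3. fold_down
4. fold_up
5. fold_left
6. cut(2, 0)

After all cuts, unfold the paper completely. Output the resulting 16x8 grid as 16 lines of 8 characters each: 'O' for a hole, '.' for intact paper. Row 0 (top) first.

Answer: ........
........
OOOOOOOO
........
........
OOOOOOOO
........
........
........
........
OOOOOOOO
........
........
OOOOOOOO
........
........

Derivation:
Op 1 fold_left: fold axis v@4; visible region now rows[0,16) x cols[0,4) = 16x4
Op 2 fold_right: fold axis v@2; visible region now rows[0,16) x cols[2,4) = 16x2
Op 3 fold_down: fold axis h@8; visible region now rows[8,16) x cols[2,4) = 8x2
Op 4 fold_up: fold axis h@12; visible region now rows[8,12) x cols[2,4) = 4x2
Op 5 fold_left: fold axis v@3; visible region now rows[8,12) x cols[2,3) = 4x1
Op 6 cut(2, 0): punch at orig (10,2); cuts so far [(10, 2)]; region rows[8,12) x cols[2,3) = 4x1
Unfold 1 (reflect across v@3): 2 holes -> [(10, 2), (10, 3)]
Unfold 2 (reflect across h@12): 4 holes -> [(10, 2), (10, 3), (13, 2), (13, 3)]
Unfold 3 (reflect across h@8): 8 holes -> [(2, 2), (2, 3), (5, 2), (5, 3), (10, 2), (10, 3), (13, 2), (13, 3)]
Unfold 4 (reflect across v@2): 16 holes -> [(2, 0), (2, 1), (2, 2), (2, 3), (5, 0), (5, 1), (5, 2), (5, 3), (10, 0), (10, 1), (10, 2), (10, 3), (13, 0), (13, 1), (13, 2), (13, 3)]
Unfold 5 (reflect across v@4): 32 holes -> [(2, 0), (2, 1), (2, 2), (2, 3), (2, 4), (2, 5), (2, 6), (2, 7), (5, 0), (5, 1), (5, 2), (5, 3), (5, 4), (5, 5), (5, 6), (5, 7), (10, 0), (10, 1), (10, 2), (10, 3), (10, 4), (10, 5), (10, 6), (10, 7), (13, 0), (13, 1), (13, 2), (13, 3), (13, 4), (13, 5), (13, 6), (13, 7)]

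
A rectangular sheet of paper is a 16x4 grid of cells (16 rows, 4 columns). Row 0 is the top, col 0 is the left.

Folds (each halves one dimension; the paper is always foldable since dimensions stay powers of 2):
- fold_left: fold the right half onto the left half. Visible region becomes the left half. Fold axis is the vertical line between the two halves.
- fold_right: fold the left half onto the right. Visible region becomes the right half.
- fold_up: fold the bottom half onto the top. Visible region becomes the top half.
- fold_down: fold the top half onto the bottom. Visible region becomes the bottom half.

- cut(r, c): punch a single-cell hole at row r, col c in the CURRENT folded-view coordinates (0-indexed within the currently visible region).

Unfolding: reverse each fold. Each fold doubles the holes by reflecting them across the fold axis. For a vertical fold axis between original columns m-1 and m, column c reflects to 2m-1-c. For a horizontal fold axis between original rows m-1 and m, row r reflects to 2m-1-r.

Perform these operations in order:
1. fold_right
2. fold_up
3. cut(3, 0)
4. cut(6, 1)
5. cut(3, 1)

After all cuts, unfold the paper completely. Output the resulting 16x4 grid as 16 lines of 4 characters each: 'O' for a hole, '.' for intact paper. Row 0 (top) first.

Op 1 fold_right: fold axis v@2; visible region now rows[0,16) x cols[2,4) = 16x2
Op 2 fold_up: fold axis h@8; visible region now rows[0,8) x cols[2,4) = 8x2
Op 3 cut(3, 0): punch at orig (3,2); cuts so far [(3, 2)]; region rows[0,8) x cols[2,4) = 8x2
Op 4 cut(6, 1): punch at orig (6,3); cuts so far [(3, 2), (6, 3)]; region rows[0,8) x cols[2,4) = 8x2
Op 5 cut(3, 1): punch at orig (3,3); cuts so far [(3, 2), (3, 3), (6, 3)]; region rows[0,8) x cols[2,4) = 8x2
Unfold 1 (reflect across h@8): 6 holes -> [(3, 2), (3, 3), (6, 3), (9, 3), (12, 2), (12, 3)]
Unfold 2 (reflect across v@2): 12 holes -> [(3, 0), (3, 1), (3, 2), (3, 3), (6, 0), (6, 3), (9, 0), (9, 3), (12, 0), (12, 1), (12, 2), (12, 3)]

Answer: ....
....
....
OOOO
....
....
O..O
....
....
O..O
....
....
OOOO
....
....
....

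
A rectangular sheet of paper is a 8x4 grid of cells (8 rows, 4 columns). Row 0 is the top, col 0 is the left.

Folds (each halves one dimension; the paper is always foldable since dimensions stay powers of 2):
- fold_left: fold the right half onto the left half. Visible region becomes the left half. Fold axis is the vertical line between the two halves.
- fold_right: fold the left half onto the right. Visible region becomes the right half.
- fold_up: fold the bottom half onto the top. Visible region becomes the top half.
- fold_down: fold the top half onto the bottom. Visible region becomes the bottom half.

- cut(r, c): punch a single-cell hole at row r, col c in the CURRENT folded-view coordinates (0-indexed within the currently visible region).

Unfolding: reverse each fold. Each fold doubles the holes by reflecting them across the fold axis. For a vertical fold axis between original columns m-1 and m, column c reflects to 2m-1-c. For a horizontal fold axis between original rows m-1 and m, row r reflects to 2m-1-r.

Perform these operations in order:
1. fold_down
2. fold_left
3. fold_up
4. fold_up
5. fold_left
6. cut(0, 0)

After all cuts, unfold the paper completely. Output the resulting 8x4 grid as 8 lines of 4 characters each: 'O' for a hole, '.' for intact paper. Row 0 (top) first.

Answer: OOOO
OOOO
OOOO
OOOO
OOOO
OOOO
OOOO
OOOO

Derivation:
Op 1 fold_down: fold axis h@4; visible region now rows[4,8) x cols[0,4) = 4x4
Op 2 fold_left: fold axis v@2; visible region now rows[4,8) x cols[0,2) = 4x2
Op 3 fold_up: fold axis h@6; visible region now rows[4,6) x cols[0,2) = 2x2
Op 4 fold_up: fold axis h@5; visible region now rows[4,5) x cols[0,2) = 1x2
Op 5 fold_left: fold axis v@1; visible region now rows[4,5) x cols[0,1) = 1x1
Op 6 cut(0, 0): punch at orig (4,0); cuts so far [(4, 0)]; region rows[4,5) x cols[0,1) = 1x1
Unfold 1 (reflect across v@1): 2 holes -> [(4, 0), (4, 1)]
Unfold 2 (reflect across h@5): 4 holes -> [(4, 0), (4, 1), (5, 0), (5, 1)]
Unfold 3 (reflect across h@6): 8 holes -> [(4, 0), (4, 1), (5, 0), (5, 1), (6, 0), (6, 1), (7, 0), (7, 1)]
Unfold 4 (reflect across v@2): 16 holes -> [(4, 0), (4, 1), (4, 2), (4, 3), (5, 0), (5, 1), (5, 2), (5, 3), (6, 0), (6, 1), (6, 2), (6, 3), (7, 0), (7, 1), (7, 2), (7, 3)]
Unfold 5 (reflect across h@4): 32 holes -> [(0, 0), (0, 1), (0, 2), (0, 3), (1, 0), (1, 1), (1, 2), (1, 3), (2, 0), (2, 1), (2, 2), (2, 3), (3, 0), (3, 1), (3, 2), (3, 3), (4, 0), (4, 1), (4, 2), (4, 3), (5, 0), (5, 1), (5, 2), (5, 3), (6, 0), (6, 1), (6, 2), (6, 3), (7, 0), (7, 1), (7, 2), (7, 3)]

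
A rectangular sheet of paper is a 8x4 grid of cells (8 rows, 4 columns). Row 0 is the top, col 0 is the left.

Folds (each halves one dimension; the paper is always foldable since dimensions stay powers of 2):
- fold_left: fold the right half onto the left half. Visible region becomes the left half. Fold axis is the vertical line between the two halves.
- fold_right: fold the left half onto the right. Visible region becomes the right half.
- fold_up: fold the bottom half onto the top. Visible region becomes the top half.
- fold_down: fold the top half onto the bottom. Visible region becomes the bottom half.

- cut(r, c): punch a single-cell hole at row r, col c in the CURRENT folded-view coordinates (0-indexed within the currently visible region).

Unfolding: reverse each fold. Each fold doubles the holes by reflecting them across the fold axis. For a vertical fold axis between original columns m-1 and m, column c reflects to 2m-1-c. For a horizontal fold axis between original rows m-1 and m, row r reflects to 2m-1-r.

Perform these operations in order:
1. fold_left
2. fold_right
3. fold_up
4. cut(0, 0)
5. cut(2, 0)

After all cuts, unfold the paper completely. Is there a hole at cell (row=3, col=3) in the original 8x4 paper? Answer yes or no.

Answer: no

Derivation:
Op 1 fold_left: fold axis v@2; visible region now rows[0,8) x cols[0,2) = 8x2
Op 2 fold_right: fold axis v@1; visible region now rows[0,8) x cols[1,2) = 8x1
Op 3 fold_up: fold axis h@4; visible region now rows[0,4) x cols[1,2) = 4x1
Op 4 cut(0, 0): punch at orig (0,1); cuts so far [(0, 1)]; region rows[0,4) x cols[1,2) = 4x1
Op 5 cut(2, 0): punch at orig (2,1); cuts so far [(0, 1), (2, 1)]; region rows[0,4) x cols[1,2) = 4x1
Unfold 1 (reflect across h@4): 4 holes -> [(0, 1), (2, 1), (5, 1), (7, 1)]
Unfold 2 (reflect across v@1): 8 holes -> [(0, 0), (0, 1), (2, 0), (2, 1), (5, 0), (5, 1), (7, 0), (7, 1)]
Unfold 3 (reflect across v@2): 16 holes -> [(0, 0), (0, 1), (0, 2), (0, 3), (2, 0), (2, 1), (2, 2), (2, 3), (5, 0), (5, 1), (5, 2), (5, 3), (7, 0), (7, 1), (7, 2), (7, 3)]
Holes: [(0, 0), (0, 1), (0, 2), (0, 3), (2, 0), (2, 1), (2, 2), (2, 3), (5, 0), (5, 1), (5, 2), (5, 3), (7, 0), (7, 1), (7, 2), (7, 3)]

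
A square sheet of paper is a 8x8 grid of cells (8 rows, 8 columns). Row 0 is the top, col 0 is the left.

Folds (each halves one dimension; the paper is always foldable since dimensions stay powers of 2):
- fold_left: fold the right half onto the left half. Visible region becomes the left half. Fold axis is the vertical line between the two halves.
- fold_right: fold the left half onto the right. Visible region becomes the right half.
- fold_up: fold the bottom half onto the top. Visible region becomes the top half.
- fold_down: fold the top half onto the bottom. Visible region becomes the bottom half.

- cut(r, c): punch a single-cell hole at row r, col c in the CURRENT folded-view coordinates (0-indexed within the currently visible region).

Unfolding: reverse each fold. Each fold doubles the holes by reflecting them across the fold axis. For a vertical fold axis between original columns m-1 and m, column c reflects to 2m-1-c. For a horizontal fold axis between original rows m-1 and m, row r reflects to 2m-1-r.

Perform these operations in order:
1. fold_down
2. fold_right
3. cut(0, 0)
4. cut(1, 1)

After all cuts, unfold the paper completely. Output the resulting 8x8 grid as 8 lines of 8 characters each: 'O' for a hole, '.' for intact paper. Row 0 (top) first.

Op 1 fold_down: fold axis h@4; visible region now rows[4,8) x cols[0,8) = 4x8
Op 2 fold_right: fold axis v@4; visible region now rows[4,8) x cols[4,8) = 4x4
Op 3 cut(0, 0): punch at orig (4,4); cuts so far [(4, 4)]; region rows[4,8) x cols[4,8) = 4x4
Op 4 cut(1, 1): punch at orig (5,5); cuts so far [(4, 4), (5, 5)]; region rows[4,8) x cols[4,8) = 4x4
Unfold 1 (reflect across v@4): 4 holes -> [(4, 3), (4, 4), (5, 2), (5, 5)]
Unfold 2 (reflect across h@4): 8 holes -> [(2, 2), (2, 5), (3, 3), (3, 4), (4, 3), (4, 4), (5, 2), (5, 5)]

Answer: ........
........
..O..O..
...OO...
...OO...
..O..O..
........
........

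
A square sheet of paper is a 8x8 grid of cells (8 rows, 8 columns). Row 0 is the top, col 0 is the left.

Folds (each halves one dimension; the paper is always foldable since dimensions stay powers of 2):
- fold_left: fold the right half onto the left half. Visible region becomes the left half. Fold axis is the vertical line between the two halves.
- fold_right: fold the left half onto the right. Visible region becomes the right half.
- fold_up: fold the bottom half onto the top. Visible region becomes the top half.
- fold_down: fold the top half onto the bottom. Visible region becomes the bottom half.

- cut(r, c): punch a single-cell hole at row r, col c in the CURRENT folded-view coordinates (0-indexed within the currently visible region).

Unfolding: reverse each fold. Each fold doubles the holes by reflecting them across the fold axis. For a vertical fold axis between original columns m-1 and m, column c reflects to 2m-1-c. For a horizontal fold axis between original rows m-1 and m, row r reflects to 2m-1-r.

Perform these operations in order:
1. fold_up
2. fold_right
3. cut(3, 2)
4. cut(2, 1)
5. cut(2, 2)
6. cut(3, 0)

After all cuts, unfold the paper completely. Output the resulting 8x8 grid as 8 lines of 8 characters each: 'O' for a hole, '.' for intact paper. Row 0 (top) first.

Answer: ........
........
.OO..OO.
.O.OO.O.
.O.OO.O.
.OO..OO.
........
........

Derivation:
Op 1 fold_up: fold axis h@4; visible region now rows[0,4) x cols[0,8) = 4x8
Op 2 fold_right: fold axis v@4; visible region now rows[0,4) x cols[4,8) = 4x4
Op 3 cut(3, 2): punch at orig (3,6); cuts so far [(3, 6)]; region rows[0,4) x cols[4,8) = 4x4
Op 4 cut(2, 1): punch at orig (2,5); cuts so far [(2, 5), (3, 6)]; region rows[0,4) x cols[4,8) = 4x4
Op 5 cut(2, 2): punch at orig (2,6); cuts so far [(2, 5), (2, 6), (3, 6)]; region rows[0,4) x cols[4,8) = 4x4
Op 6 cut(3, 0): punch at orig (3,4); cuts so far [(2, 5), (2, 6), (3, 4), (3, 6)]; region rows[0,4) x cols[4,8) = 4x4
Unfold 1 (reflect across v@4): 8 holes -> [(2, 1), (2, 2), (2, 5), (2, 6), (3, 1), (3, 3), (3, 4), (3, 6)]
Unfold 2 (reflect across h@4): 16 holes -> [(2, 1), (2, 2), (2, 5), (2, 6), (3, 1), (3, 3), (3, 4), (3, 6), (4, 1), (4, 3), (4, 4), (4, 6), (5, 1), (5, 2), (5, 5), (5, 6)]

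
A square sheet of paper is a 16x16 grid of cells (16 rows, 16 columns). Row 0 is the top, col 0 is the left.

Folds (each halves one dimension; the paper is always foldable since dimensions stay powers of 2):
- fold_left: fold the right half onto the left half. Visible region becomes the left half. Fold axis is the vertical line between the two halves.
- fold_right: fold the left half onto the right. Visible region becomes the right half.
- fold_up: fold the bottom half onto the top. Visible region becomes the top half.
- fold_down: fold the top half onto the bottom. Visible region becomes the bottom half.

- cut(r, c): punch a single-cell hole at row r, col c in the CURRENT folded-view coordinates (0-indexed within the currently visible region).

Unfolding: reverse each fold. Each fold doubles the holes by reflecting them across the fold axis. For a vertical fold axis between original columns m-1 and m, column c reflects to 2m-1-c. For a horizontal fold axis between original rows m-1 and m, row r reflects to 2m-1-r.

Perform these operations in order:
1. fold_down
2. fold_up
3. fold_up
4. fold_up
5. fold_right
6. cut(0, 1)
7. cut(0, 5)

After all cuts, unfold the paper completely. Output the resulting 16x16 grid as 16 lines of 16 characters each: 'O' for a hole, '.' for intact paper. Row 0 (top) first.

Answer: ..O...O..O...O..
..O...O..O...O..
..O...O..O...O..
..O...O..O...O..
..O...O..O...O..
..O...O..O...O..
..O...O..O...O..
..O...O..O...O..
..O...O..O...O..
..O...O..O...O..
..O...O..O...O..
..O...O..O...O..
..O...O..O...O..
..O...O..O...O..
..O...O..O...O..
..O...O..O...O..

Derivation:
Op 1 fold_down: fold axis h@8; visible region now rows[8,16) x cols[0,16) = 8x16
Op 2 fold_up: fold axis h@12; visible region now rows[8,12) x cols[0,16) = 4x16
Op 3 fold_up: fold axis h@10; visible region now rows[8,10) x cols[0,16) = 2x16
Op 4 fold_up: fold axis h@9; visible region now rows[8,9) x cols[0,16) = 1x16
Op 5 fold_right: fold axis v@8; visible region now rows[8,9) x cols[8,16) = 1x8
Op 6 cut(0, 1): punch at orig (8,9); cuts so far [(8, 9)]; region rows[8,9) x cols[8,16) = 1x8
Op 7 cut(0, 5): punch at orig (8,13); cuts so far [(8, 9), (8, 13)]; region rows[8,9) x cols[8,16) = 1x8
Unfold 1 (reflect across v@8): 4 holes -> [(8, 2), (8, 6), (8, 9), (8, 13)]
Unfold 2 (reflect across h@9): 8 holes -> [(8, 2), (8, 6), (8, 9), (8, 13), (9, 2), (9, 6), (9, 9), (9, 13)]
Unfold 3 (reflect across h@10): 16 holes -> [(8, 2), (8, 6), (8, 9), (8, 13), (9, 2), (9, 6), (9, 9), (9, 13), (10, 2), (10, 6), (10, 9), (10, 13), (11, 2), (11, 6), (11, 9), (11, 13)]
Unfold 4 (reflect across h@12): 32 holes -> [(8, 2), (8, 6), (8, 9), (8, 13), (9, 2), (9, 6), (9, 9), (9, 13), (10, 2), (10, 6), (10, 9), (10, 13), (11, 2), (11, 6), (11, 9), (11, 13), (12, 2), (12, 6), (12, 9), (12, 13), (13, 2), (13, 6), (13, 9), (13, 13), (14, 2), (14, 6), (14, 9), (14, 13), (15, 2), (15, 6), (15, 9), (15, 13)]
Unfold 5 (reflect across h@8): 64 holes -> [(0, 2), (0, 6), (0, 9), (0, 13), (1, 2), (1, 6), (1, 9), (1, 13), (2, 2), (2, 6), (2, 9), (2, 13), (3, 2), (3, 6), (3, 9), (3, 13), (4, 2), (4, 6), (4, 9), (4, 13), (5, 2), (5, 6), (5, 9), (5, 13), (6, 2), (6, 6), (6, 9), (6, 13), (7, 2), (7, 6), (7, 9), (7, 13), (8, 2), (8, 6), (8, 9), (8, 13), (9, 2), (9, 6), (9, 9), (9, 13), (10, 2), (10, 6), (10, 9), (10, 13), (11, 2), (11, 6), (11, 9), (11, 13), (12, 2), (12, 6), (12, 9), (12, 13), (13, 2), (13, 6), (13, 9), (13, 13), (14, 2), (14, 6), (14, 9), (14, 13), (15, 2), (15, 6), (15, 9), (15, 13)]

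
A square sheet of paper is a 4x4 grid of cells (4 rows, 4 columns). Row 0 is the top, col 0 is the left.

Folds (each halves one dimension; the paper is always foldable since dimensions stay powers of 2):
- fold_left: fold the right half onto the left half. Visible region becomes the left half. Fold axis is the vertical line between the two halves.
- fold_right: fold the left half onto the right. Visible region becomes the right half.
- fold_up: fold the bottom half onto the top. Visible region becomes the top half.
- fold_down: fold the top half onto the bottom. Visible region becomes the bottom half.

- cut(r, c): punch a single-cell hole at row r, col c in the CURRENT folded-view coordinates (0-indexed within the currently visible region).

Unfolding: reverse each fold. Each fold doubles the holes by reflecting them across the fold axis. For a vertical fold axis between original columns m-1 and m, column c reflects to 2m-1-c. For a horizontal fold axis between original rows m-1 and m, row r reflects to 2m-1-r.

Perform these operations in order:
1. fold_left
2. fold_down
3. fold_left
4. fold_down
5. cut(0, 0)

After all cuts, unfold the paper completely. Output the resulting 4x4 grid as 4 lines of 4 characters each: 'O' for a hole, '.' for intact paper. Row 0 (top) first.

Op 1 fold_left: fold axis v@2; visible region now rows[0,4) x cols[0,2) = 4x2
Op 2 fold_down: fold axis h@2; visible region now rows[2,4) x cols[0,2) = 2x2
Op 3 fold_left: fold axis v@1; visible region now rows[2,4) x cols[0,1) = 2x1
Op 4 fold_down: fold axis h@3; visible region now rows[3,4) x cols[0,1) = 1x1
Op 5 cut(0, 0): punch at orig (3,0); cuts so far [(3, 0)]; region rows[3,4) x cols[0,1) = 1x1
Unfold 1 (reflect across h@3): 2 holes -> [(2, 0), (3, 0)]
Unfold 2 (reflect across v@1): 4 holes -> [(2, 0), (2, 1), (3, 0), (3, 1)]
Unfold 3 (reflect across h@2): 8 holes -> [(0, 0), (0, 1), (1, 0), (1, 1), (2, 0), (2, 1), (3, 0), (3, 1)]
Unfold 4 (reflect across v@2): 16 holes -> [(0, 0), (0, 1), (0, 2), (0, 3), (1, 0), (1, 1), (1, 2), (1, 3), (2, 0), (2, 1), (2, 2), (2, 3), (3, 0), (3, 1), (3, 2), (3, 3)]

Answer: OOOO
OOOO
OOOO
OOOO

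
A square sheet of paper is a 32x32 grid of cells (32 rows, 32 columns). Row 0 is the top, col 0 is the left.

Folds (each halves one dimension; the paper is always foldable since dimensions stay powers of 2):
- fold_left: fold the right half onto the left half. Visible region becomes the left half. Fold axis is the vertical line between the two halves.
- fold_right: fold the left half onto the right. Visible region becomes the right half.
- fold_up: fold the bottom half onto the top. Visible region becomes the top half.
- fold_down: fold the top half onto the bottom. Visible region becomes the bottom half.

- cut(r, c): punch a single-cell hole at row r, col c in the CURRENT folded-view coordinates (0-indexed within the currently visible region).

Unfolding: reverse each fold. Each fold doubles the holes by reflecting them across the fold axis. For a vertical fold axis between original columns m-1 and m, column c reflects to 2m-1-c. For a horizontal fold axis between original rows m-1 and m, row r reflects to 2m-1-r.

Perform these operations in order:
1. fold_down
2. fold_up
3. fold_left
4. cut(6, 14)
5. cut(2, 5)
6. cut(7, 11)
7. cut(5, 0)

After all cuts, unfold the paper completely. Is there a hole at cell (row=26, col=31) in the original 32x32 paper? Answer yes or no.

Op 1 fold_down: fold axis h@16; visible region now rows[16,32) x cols[0,32) = 16x32
Op 2 fold_up: fold axis h@24; visible region now rows[16,24) x cols[0,32) = 8x32
Op 3 fold_left: fold axis v@16; visible region now rows[16,24) x cols[0,16) = 8x16
Op 4 cut(6, 14): punch at orig (22,14); cuts so far [(22, 14)]; region rows[16,24) x cols[0,16) = 8x16
Op 5 cut(2, 5): punch at orig (18,5); cuts so far [(18, 5), (22, 14)]; region rows[16,24) x cols[0,16) = 8x16
Op 6 cut(7, 11): punch at orig (23,11); cuts so far [(18, 5), (22, 14), (23, 11)]; region rows[16,24) x cols[0,16) = 8x16
Op 7 cut(5, 0): punch at orig (21,0); cuts so far [(18, 5), (21, 0), (22, 14), (23, 11)]; region rows[16,24) x cols[0,16) = 8x16
Unfold 1 (reflect across v@16): 8 holes -> [(18, 5), (18, 26), (21, 0), (21, 31), (22, 14), (22, 17), (23, 11), (23, 20)]
Unfold 2 (reflect across h@24): 16 holes -> [(18, 5), (18, 26), (21, 0), (21, 31), (22, 14), (22, 17), (23, 11), (23, 20), (24, 11), (24, 20), (25, 14), (25, 17), (26, 0), (26, 31), (29, 5), (29, 26)]
Unfold 3 (reflect across h@16): 32 holes -> [(2, 5), (2, 26), (5, 0), (5, 31), (6, 14), (6, 17), (7, 11), (7, 20), (8, 11), (8, 20), (9, 14), (9, 17), (10, 0), (10, 31), (13, 5), (13, 26), (18, 5), (18, 26), (21, 0), (21, 31), (22, 14), (22, 17), (23, 11), (23, 20), (24, 11), (24, 20), (25, 14), (25, 17), (26, 0), (26, 31), (29, 5), (29, 26)]
Holes: [(2, 5), (2, 26), (5, 0), (5, 31), (6, 14), (6, 17), (7, 11), (7, 20), (8, 11), (8, 20), (9, 14), (9, 17), (10, 0), (10, 31), (13, 5), (13, 26), (18, 5), (18, 26), (21, 0), (21, 31), (22, 14), (22, 17), (23, 11), (23, 20), (24, 11), (24, 20), (25, 14), (25, 17), (26, 0), (26, 31), (29, 5), (29, 26)]

Answer: yes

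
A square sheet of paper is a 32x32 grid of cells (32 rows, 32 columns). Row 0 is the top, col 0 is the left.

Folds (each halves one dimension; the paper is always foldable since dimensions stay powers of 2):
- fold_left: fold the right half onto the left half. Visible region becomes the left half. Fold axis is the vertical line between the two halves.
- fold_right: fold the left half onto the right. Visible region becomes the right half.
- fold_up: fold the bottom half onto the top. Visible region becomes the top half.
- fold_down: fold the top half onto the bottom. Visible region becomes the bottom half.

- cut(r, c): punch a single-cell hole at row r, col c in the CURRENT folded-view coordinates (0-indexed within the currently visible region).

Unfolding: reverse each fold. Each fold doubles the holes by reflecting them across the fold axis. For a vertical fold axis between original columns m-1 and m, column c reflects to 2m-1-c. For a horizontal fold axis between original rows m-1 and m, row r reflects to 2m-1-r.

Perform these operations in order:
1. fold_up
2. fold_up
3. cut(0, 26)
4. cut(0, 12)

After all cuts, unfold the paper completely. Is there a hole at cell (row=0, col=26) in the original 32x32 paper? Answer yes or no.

Op 1 fold_up: fold axis h@16; visible region now rows[0,16) x cols[0,32) = 16x32
Op 2 fold_up: fold axis h@8; visible region now rows[0,8) x cols[0,32) = 8x32
Op 3 cut(0, 26): punch at orig (0,26); cuts so far [(0, 26)]; region rows[0,8) x cols[0,32) = 8x32
Op 4 cut(0, 12): punch at orig (0,12); cuts so far [(0, 12), (0, 26)]; region rows[0,8) x cols[0,32) = 8x32
Unfold 1 (reflect across h@8): 4 holes -> [(0, 12), (0, 26), (15, 12), (15, 26)]
Unfold 2 (reflect across h@16): 8 holes -> [(0, 12), (0, 26), (15, 12), (15, 26), (16, 12), (16, 26), (31, 12), (31, 26)]
Holes: [(0, 12), (0, 26), (15, 12), (15, 26), (16, 12), (16, 26), (31, 12), (31, 26)]

Answer: yes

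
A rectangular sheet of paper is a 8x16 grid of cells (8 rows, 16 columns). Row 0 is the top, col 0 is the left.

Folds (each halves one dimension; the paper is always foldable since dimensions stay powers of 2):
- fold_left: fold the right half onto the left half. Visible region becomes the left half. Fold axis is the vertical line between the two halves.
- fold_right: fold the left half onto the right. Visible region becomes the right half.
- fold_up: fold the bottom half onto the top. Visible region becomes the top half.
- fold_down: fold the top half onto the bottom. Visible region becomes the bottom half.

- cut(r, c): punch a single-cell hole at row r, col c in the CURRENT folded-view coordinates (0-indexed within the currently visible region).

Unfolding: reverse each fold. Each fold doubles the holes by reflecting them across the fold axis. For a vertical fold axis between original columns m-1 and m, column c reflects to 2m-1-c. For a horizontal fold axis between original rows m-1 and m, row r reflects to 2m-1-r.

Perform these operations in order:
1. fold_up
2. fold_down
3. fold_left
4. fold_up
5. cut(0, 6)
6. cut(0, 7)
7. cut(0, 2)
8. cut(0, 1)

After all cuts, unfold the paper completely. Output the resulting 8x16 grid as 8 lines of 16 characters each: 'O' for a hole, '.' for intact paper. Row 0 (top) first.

Answer: .OO...OOOO...OO.
.OO...OOOO...OO.
.OO...OOOO...OO.
.OO...OOOO...OO.
.OO...OOOO...OO.
.OO...OOOO...OO.
.OO...OOOO...OO.
.OO...OOOO...OO.

Derivation:
Op 1 fold_up: fold axis h@4; visible region now rows[0,4) x cols[0,16) = 4x16
Op 2 fold_down: fold axis h@2; visible region now rows[2,4) x cols[0,16) = 2x16
Op 3 fold_left: fold axis v@8; visible region now rows[2,4) x cols[0,8) = 2x8
Op 4 fold_up: fold axis h@3; visible region now rows[2,3) x cols[0,8) = 1x8
Op 5 cut(0, 6): punch at orig (2,6); cuts so far [(2, 6)]; region rows[2,3) x cols[0,8) = 1x8
Op 6 cut(0, 7): punch at orig (2,7); cuts so far [(2, 6), (2, 7)]; region rows[2,3) x cols[0,8) = 1x8
Op 7 cut(0, 2): punch at orig (2,2); cuts so far [(2, 2), (2, 6), (2, 7)]; region rows[2,3) x cols[0,8) = 1x8
Op 8 cut(0, 1): punch at orig (2,1); cuts so far [(2, 1), (2, 2), (2, 6), (2, 7)]; region rows[2,3) x cols[0,8) = 1x8
Unfold 1 (reflect across h@3): 8 holes -> [(2, 1), (2, 2), (2, 6), (2, 7), (3, 1), (3, 2), (3, 6), (3, 7)]
Unfold 2 (reflect across v@8): 16 holes -> [(2, 1), (2, 2), (2, 6), (2, 7), (2, 8), (2, 9), (2, 13), (2, 14), (3, 1), (3, 2), (3, 6), (3, 7), (3, 8), (3, 9), (3, 13), (3, 14)]
Unfold 3 (reflect across h@2): 32 holes -> [(0, 1), (0, 2), (0, 6), (0, 7), (0, 8), (0, 9), (0, 13), (0, 14), (1, 1), (1, 2), (1, 6), (1, 7), (1, 8), (1, 9), (1, 13), (1, 14), (2, 1), (2, 2), (2, 6), (2, 7), (2, 8), (2, 9), (2, 13), (2, 14), (3, 1), (3, 2), (3, 6), (3, 7), (3, 8), (3, 9), (3, 13), (3, 14)]
Unfold 4 (reflect across h@4): 64 holes -> [(0, 1), (0, 2), (0, 6), (0, 7), (0, 8), (0, 9), (0, 13), (0, 14), (1, 1), (1, 2), (1, 6), (1, 7), (1, 8), (1, 9), (1, 13), (1, 14), (2, 1), (2, 2), (2, 6), (2, 7), (2, 8), (2, 9), (2, 13), (2, 14), (3, 1), (3, 2), (3, 6), (3, 7), (3, 8), (3, 9), (3, 13), (3, 14), (4, 1), (4, 2), (4, 6), (4, 7), (4, 8), (4, 9), (4, 13), (4, 14), (5, 1), (5, 2), (5, 6), (5, 7), (5, 8), (5, 9), (5, 13), (5, 14), (6, 1), (6, 2), (6, 6), (6, 7), (6, 8), (6, 9), (6, 13), (6, 14), (7, 1), (7, 2), (7, 6), (7, 7), (7, 8), (7, 9), (7, 13), (7, 14)]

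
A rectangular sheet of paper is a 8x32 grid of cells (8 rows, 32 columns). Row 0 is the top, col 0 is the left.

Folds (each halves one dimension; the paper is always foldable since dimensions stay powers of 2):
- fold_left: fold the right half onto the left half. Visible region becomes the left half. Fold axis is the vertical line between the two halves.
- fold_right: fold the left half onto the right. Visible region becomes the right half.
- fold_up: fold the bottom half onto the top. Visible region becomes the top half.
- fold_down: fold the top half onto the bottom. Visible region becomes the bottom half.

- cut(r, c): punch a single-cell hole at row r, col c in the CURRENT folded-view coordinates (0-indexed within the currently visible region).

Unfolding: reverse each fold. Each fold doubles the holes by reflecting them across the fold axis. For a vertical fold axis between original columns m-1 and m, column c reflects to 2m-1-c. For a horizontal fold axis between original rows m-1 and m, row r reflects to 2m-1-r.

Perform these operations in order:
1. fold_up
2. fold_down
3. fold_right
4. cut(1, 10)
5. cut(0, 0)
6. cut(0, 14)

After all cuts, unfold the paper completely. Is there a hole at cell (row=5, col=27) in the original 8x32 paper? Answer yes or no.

Answer: no

Derivation:
Op 1 fold_up: fold axis h@4; visible region now rows[0,4) x cols[0,32) = 4x32
Op 2 fold_down: fold axis h@2; visible region now rows[2,4) x cols[0,32) = 2x32
Op 3 fold_right: fold axis v@16; visible region now rows[2,4) x cols[16,32) = 2x16
Op 4 cut(1, 10): punch at orig (3,26); cuts so far [(3, 26)]; region rows[2,4) x cols[16,32) = 2x16
Op 5 cut(0, 0): punch at orig (2,16); cuts so far [(2, 16), (3, 26)]; region rows[2,4) x cols[16,32) = 2x16
Op 6 cut(0, 14): punch at orig (2,30); cuts so far [(2, 16), (2, 30), (3, 26)]; region rows[2,4) x cols[16,32) = 2x16
Unfold 1 (reflect across v@16): 6 holes -> [(2, 1), (2, 15), (2, 16), (2, 30), (3, 5), (3, 26)]
Unfold 2 (reflect across h@2): 12 holes -> [(0, 5), (0, 26), (1, 1), (1, 15), (1, 16), (1, 30), (2, 1), (2, 15), (2, 16), (2, 30), (3, 5), (3, 26)]
Unfold 3 (reflect across h@4): 24 holes -> [(0, 5), (0, 26), (1, 1), (1, 15), (1, 16), (1, 30), (2, 1), (2, 15), (2, 16), (2, 30), (3, 5), (3, 26), (4, 5), (4, 26), (5, 1), (5, 15), (5, 16), (5, 30), (6, 1), (6, 15), (6, 16), (6, 30), (7, 5), (7, 26)]
Holes: [(0, 5), (0, 26), (1, 1), (1, 15), (1, 16), (1, 30), (2, 1), (2, 15), (2, 16), (2, 30), (3, 5), (3, 26), (4, 5), (4, 26), (5, 1), (5, 15), (5, 16), (5, 30), (6, 1), (6, 15), (6, 16), (6, 30), (7, 5), (7, 26)]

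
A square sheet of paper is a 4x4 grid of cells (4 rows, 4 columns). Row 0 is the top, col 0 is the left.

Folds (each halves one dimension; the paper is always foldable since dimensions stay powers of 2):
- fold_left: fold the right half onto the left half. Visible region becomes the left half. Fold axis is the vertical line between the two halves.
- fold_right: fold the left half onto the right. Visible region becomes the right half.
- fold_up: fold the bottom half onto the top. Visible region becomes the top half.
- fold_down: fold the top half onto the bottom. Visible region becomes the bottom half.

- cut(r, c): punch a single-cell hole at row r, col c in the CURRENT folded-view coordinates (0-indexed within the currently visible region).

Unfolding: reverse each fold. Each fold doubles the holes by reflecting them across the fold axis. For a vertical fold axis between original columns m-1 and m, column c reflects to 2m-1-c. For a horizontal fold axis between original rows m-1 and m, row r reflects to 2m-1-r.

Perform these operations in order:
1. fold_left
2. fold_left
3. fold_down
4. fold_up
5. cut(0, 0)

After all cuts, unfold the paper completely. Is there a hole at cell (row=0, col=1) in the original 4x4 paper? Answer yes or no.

Answer: yes

Derivation:
Op 1 fold_left: fold axis v@2; visible region now rows[0,4) x cols[0,2) = 4x2
Op 2 fold_left: fold axis v@1; visible region now rows[0,4) x cols[0,1) = 4x1
Op 3 fold_down: fold axis h@2; visible region now rows[2,4) x cols[0,1) = 2x1
Op 4 fold_up: fold axis h@3; visible region now rows[2,3) x cols[0,1) = 1x1
Op 5 cut(0, 0): punch at orig (2,0); cuts so far [(2, 0)]; region rows[2,3) x cols[0,1) = 1x1
Unfold 1 (reflect across h@3): 2 holes -> [(2, 0), (3, 0)]
Unfold 2 (reflect across h@2): 4 holes -> [(0, 0), (1, 0), (2, 0), (3, 0)]
Unfold 3 (reflect across v@1): 8 holes -> [(0, 0), (0, 1), (1, 0), (1, 1), (2, 0), (2, 1), (3, 0), (3, 1)]
Unfold 4 (reflect across v@2): 16 holes -> [(0, 0), (0, 1), (0, 2), (0, 3), (1, 0), (1, 1), (1, 2), (1, 3), (2, 0), (2, 1), (2, 2), (2, 3), (3, 0), (3, 1), (3, 2), (3, 3)]
Holes: [(0, 0), (0, 1), (0, 2), (0, 3), (1, 0), (1, 1), (1, 2), (1, 3), (2, 0), (2, 1), (2, 2), (2, 3), (3, 0), (3, 1), (3, 2), (3, 3)]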